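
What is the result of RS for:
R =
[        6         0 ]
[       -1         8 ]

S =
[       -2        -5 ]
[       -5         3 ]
RS =
[      -12       -30 ]
[      -38        29 ]

Matrix multiplication: (RS)[i][j] = sum over k of R[i][k] * S[k][j].
  (RS)[0][0] = (6)*(-2) + (0)*(-5) = -12
  (RS)[0][1] = (6)*(-5) + (0)*(3) = -30
  (RS)[1][0] = (-1)*(-2) + (8)*(-5) = -38
  (RS)[1][1] = (-1)*(-5) + (8)*(3) = 29
RS =
[      -12       -30 ]
[      -38        29 ]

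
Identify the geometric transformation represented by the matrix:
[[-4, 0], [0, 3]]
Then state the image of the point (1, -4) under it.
non-uniform scaling by (-4, 3); image of (1, -4) is (-4, -12)

This is diagonal with distinct entries, so it scales the x-axis by -4 and the y-axis by 3.
The matrix [[-4, 0], [0, 3]] represents: non-uniform scaling by (-4, 3).
Applying it to (1, -4): [-4·1 + 0·-4, 0·1 + 3·-4] = (-4, -12).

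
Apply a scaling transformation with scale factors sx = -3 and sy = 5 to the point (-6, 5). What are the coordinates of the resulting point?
(18, 25)

Scaling matrix:
[[-3, 0], [0, 5]]
Result: (-6 × -3, 5 × 5) = (18, 25)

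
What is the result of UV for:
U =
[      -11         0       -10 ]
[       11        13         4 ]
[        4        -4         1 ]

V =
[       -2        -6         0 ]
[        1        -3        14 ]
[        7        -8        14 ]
UV =
[      -48       146      -140 ]
[       19      -137       238 ]
[       -5       -20       -42 ]

Matrix multiplication: (UV)[i][j] = sum over k of U[i][k] * V[k][j].
  (UV)[0][0] = (-11)*(-2) + (0)*(1) + (-10)*(7) = -48
  (UV)[0][1] = (-11)*(-6) + (0)*(-3) + (-10)*(-8) = 146
  (UV)[0][2] = (-11)*(0) + (0)*(14) + (-10)*(14) = -140
  (UV)[1][0] = (11)*(-2) + (13)*(1) + (4)*(7) = 19
  (UV)[1][1] = (11)*(-6) + (13)*(-3) + (4)*(-8) = -137
  (UV)[1][2] = (11)*(0) + (13)*(14) + (4)*(14) = 238
  (UV)[2][0] = (4)*(-2) + (-4)*(1) + (1)*(7) = -5
  (UV)[2][1] = (4)*(-6) + (-4)*(-3) + (1)*(-8) = -20
  (UV)[2][2] = (4)*(0) + (-4)*(14) + (1)*(14) = -42
UV =
[      -48       146      -140 ]
[       19      -137       238 ]
[       -5       -20       -42 ]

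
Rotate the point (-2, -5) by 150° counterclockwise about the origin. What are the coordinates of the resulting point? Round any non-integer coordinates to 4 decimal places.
(4.2321, 3.3301)

Rotation matrix R(θ) = [[cos θ, -sin θ], [sin θ, cos θ]]; for θ = 150°:
R = [[-√3/2, -1/2], [1/2, -√3/2]]
Result: R × [-2, -5]ᵀ = [-√3/2·-2 + (-1/2)·-5, 1/2·-2 + (-√3/2)·-5]ᵀ = (4.2321, 3.3301)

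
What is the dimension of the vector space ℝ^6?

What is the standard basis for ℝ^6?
Dimension = 6; standard basis = {e_1, e_2, e_3, …, e_6}

ℝ^6 is the space of 6-tuples of real numbers; its dimension is 6.
The standard basis consists of 6 vectors: e_1, e_2, e_3, …, e_6, where e_i is the vector with 1 in position i and 0 elsewhere.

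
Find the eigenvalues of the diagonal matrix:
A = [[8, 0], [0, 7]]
λ₁ = 8, λ₂ = 7

The characteristic polynomial of A is det(A - λI) = (8 - λ)(7 - λ) = 0.
The roots are λ = 8 and λ = 7, so the eigenvalues are the diagonal entries.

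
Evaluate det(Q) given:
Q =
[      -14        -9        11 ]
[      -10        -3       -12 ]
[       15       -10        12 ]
det(Q) = 4319

Expand along row 0 (cofactor expansion): det(Q) = a*(e*i - f*h) - b*(d*i - f*g) + c*(d*h - e*g), where the 3×3 is [[a, b, c], [d, e, f], [g, h, i]].
Minor M_00 = (-3)*(12) - (-12)*(-10) = -36 - 120 = -156.
Minor M_01 = (-10)*(12) - (-12)*(15) = -120 + 180 = 60.
Minor M_02 = (-10)*(-10) - (-3)*(15) = 100 + 45 = 145.
det(Q) = (-14)*(-156) - (-9)*(60) + (11)*(145) = 2184 + 540 + 1595 = 4319.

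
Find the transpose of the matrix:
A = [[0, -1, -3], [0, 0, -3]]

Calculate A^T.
[[0, 0], [-1, 0], [-3, -3]]

The transpose sends entry (i,j) to (j,i); rows become columns.
Row 0 of A: [0, -1, -3] -> column 0 of A^T.
Row 1 of A: [0, 0, -3] -> column 1 of A^T.
A^T = [[0, 0], [-1, 0], [-3, -3]]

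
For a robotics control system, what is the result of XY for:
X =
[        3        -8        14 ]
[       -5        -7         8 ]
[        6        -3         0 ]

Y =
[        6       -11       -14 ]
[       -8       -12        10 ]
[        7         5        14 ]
XY =
[      180       133        74 ]
[       82       179       112 ]
[       60       -30      -114 ]

Matrix multiplication: (XY)[i][j] = sum over k of X[i][k] * Y[k][j].
  (XY)[0][0] = (3)*(6) + (-8)*(-8) + (14)*(7) = 180
  (XY)[0][1] = (3)*(-11) + (-8)*(-12) + (14)*(5) = 133
  (XY)[0][2] = (3)*(-14) + (-8)*(10) + (14)*(14) = 74
  (XY)[1][0] = (-5)*(6) + (-7)*(-8) + (8)*(7) = 82
  (XY)[1][1] = (-5)*(-11) + (-7)*(-12) + (8)*(5) = 179
  (XY)[1][2] = (-5)*(-14) + (-7)*(10) + (8)*(14) = 112
  (XY)[2][0] = (6)*(6) + (-3)*(-8) + (0)*(7) = 60
  (XY)[2][1] = (6)*(-11) + (-3)*(-12) + (0)*(5) = -30
  (XY)[2][2] = (6)*(-14) + (-3)*(10) + (0)*(14) = -114
XY =
[      180       133        74 ]
[       82       179       112 ]
[       60       -30      -114 ]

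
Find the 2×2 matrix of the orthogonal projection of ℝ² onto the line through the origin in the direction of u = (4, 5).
[[16/41, 20/41], [20/41, 25/41]]

The orthogonal projection onto the line spanned by a nonzero vector u = (a, b) has matrix P = (u uᵀ) / (uᵀ u) = (1/(a² + b²)) · [[a², ab], [ab, b²]].
Here u = (4, 5), so a² + b² = 16 + 25 = 41.
P = (1/41) · [[16, 20], [20, 25]] = [[16/41, 20/41], [20/41, 25/41]].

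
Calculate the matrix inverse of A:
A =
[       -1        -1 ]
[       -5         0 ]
det(A) = -5
A⁻¹ =
[        0      -1/5 ]
[       -1       1/5 ]

For a 2×2 matrix A = [[a, b], [c, d]] with det(A) ≠ 0, A⁻¹ = (1/det(A)) * [[d, -b], [-c, a]].
det(A) = (-1)*(0) - (-1)*(-5) = 0 - 5 = -5.
A⁻¹ = (1/-5) * [[0, 1], [5, -1]].
Dividing each entry by -5 and reducing:
A⁻¹ =
[        0      -1/5 ]
[       -1       1/5 ]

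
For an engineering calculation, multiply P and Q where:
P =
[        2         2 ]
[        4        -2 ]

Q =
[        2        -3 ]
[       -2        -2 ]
PQ =
[        0       -10 ]
[       12        -8 ]

Matrix multiplication: (PQ)[i][j] = sum over k of P[i][k] * Q[k][j].
  (PQ)[0][0] = (2)*(2) + (2)*(-2) = 0
  (PQ)[0][1] = (2)*(-3) + (2)*(-2) = -10
  (PQ)[1][0] = (4)*(2) + (-2)*(-2) = 12
  (PQ)[1][1] = (4)*(-3) + (-2)*(-2) = -8
PQ =
[        0       -10 ]
[       12        -8 ]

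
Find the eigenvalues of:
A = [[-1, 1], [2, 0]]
λ = -2, 1

Solve det(A - λI) = 0. For a 2×2 matrix this is λ² - (trace)λ + det = 0.
trace(A) = -1 + 0 = -1.
det(A) = (-1)*(0) - (1)*(2) = 0 - 2 = -2.
Characteristic equation: λ² - (-1)λ + (-2) = 0.
Discriminant: (-1)² - 4*(-2) = 1 + 8 = 9.
Roots: λ = (-1 ± √9) / 2 = -2, 1.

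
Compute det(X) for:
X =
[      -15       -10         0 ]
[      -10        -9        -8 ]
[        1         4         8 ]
det(X) = -120

Expand along row 0 (cofactor expansion): det(X) = a*(e*i - f*h) - b*(d*i - f*g) + c*(d*h - e*g), where the 3×3 is [[a, b, c], [d, e, f], [g, h, i]].
Minor M_00 = (-9)*(8) - (-8)*(4) = -72 + 32 = -40.
Minor M_01 = (-10)*(8) - (-8)*(1) = -80 + 8 = -72.
Minor M_02 = (-10)*(4) - (-9)*(1) = -40 + 9 = -31.
det(X) = (-15)*(-40) - (-10)*(-72) + (0)*(-31) = 600 - 720 + 0 = -120.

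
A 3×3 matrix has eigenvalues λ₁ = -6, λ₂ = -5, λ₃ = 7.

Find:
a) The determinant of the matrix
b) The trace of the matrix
det = 210, trace = -4

Two standard eigenvalue identities:
- det(A) equals the product of the eigenvalues (counted with multiplicity).
- trace(A) equals the sum of the eigenvalues.
det(A) = (-6)*(-5)*(7) = 210.
trace(A) = -6 - 5 + 7 = -4.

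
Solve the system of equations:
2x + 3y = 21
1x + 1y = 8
x = 3, y = 5

Use elimination (row reduction):
Equation 1: 2x + 3y = 21.
Equation 2: 1x + 1y = 8.
Multiply Eq1 by 1 and Eq2 by 2: 2x + 3y = 21;  2x + 2y = 16.
Subtract: (-1)y = -5, so y = 5.
Back-substitute into Eq1: 2x + 3*(5) = 21, so x = 3.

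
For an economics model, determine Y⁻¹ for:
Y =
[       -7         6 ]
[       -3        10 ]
det(Y) = -52
Y⁻¹ =
[    -5/26      3/26 ]
[    -3/52      7/52 ]

For a 2×2 matrix Y = [[a, b], [c, d]] with det(Y) ≠ 0, Y⁻¹ = (1/det(Y)) * [[d, -b], [-c, a]].
det(Y) = (-7)*(10) - (6)*(-3) = -70 + 18 = -52.
Y⁻¹ = (1/-52) * [[10, -6], [3, -7]].
Dividing each entry by -52 and reducing:
Y⁻¹ =
[    -5/26      3/26 ]
[    -3/52      7/52 ]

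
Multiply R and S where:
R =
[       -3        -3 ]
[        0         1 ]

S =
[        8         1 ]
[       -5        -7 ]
RS =
[       -9        18 ]
[       -5        -7 ]

Matrix multiplication: (RS)[i][j] = sum over k of R[i][k] * S[k][j].
  (RS)[0][0] = (-3)*(8) + (-3)*(-5) = -9
  (RS)[0][1] = (-3)*(1) + (-3)*(-7) = 18
  (RS)[1][0] = (0)*(8) + (1)*(-5) = -5
  (RS)[1][1] = (0)*(1) + (1)*(-7) = -7
RS =
[       -9        18 ]
[       -5        -7 ]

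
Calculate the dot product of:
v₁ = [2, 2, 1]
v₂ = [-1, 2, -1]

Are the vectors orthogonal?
1, No

The dot product is the sum of products of corresponding components.
v₁·v₂ = (2)*(-1) + (2)*(2) + (1)*(-1) = -2 + 4 - 1 = 1.
Two vectors are orthogonal iff their dot product is 0; here the dot product is 1, so the vectors are not orthogonal.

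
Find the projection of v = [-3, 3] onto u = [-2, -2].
[0, 0]

The projection of v onto u is proj_u(v) = ((v·u) / (u·u)) · u.
v·u = (-3)*(-2) + (3)*(-2) = 0.
u·u = (-2)*(-2) + (-2)*(-2) = 8.
coefficient = 0 / 8 = 0.
proj_u(v) = 0 · [-2, -2] = [0, 0].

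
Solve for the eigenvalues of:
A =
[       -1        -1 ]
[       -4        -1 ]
λ = -3, 1

Solve det(A - λI) = 0. For a 2×2 matrix the characteristic equation is λ² - (trace)λ + det = 0.
trace(A) = a + d = -1 - 1 = -2.
det(A) = a*d - b*c = (-1)*(-1) - (-1)*(-4) = 1 - 4 = -3.
Characteristic equation: λ² - (-2)λ + (-3) = 0.
Discriminant = (-2)² - 4*(-3) = 4 + 12 = 16.
λ = (-2 ± √16) / 2 = (-2 ± 4) / 2 = -3, 1.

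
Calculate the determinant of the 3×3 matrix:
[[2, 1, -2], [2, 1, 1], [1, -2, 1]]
15

Expansion along first row:
det = 2·det([[1,1],[-2,1]]) - 1·det([[2,1],[1,1]]) + -2·det([[2,1],[1,-2]])
    = 2·(1·1 - 1·-2) - 1·(2·1 - 1·1) + -2·(2·-2 - 1·1)
    = 2·3 - 1·1 + -2·-5
    = 6 + -1 + 10 = 15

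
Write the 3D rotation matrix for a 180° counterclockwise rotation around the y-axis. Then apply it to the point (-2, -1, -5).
R = [[-1, 0, 0], [0, 1, 0], [0, 0, -1]]; R·(-2, -1, -5) = (2, -1, 5)

Rotation matrix for 180° around y-axis:
cos(180°) = -1, sin(180°) = 0
R = [[-1, 0, 0], [0, 1, 0], [0, 0, -1]]
Apply to (-2, -1, -5): R·[-2, -1, -5]ᵀ = (2, -1, 5)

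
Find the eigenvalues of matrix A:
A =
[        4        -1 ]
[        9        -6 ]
λ = -5, 3

Solve det(A - λI) = 0. For a 2×2 matrix the characteristic equation is λ² - (trace)λ + det = 0.
trace(A) = a + d = 4 - 6 = -2.
det(A) = a*d - b*c = (4)*(-6) - (-1)*(9) = -24 + 9 = -15.
Characteristic equation: λ² - (-2)λ + (-15) = 0.
Discriminant = (-2)² - 4*(-15) = 4 + 60 = 64.
λ = (-2 ± √64) / 2 = (-2 ± 8) / 2 = -5, 3.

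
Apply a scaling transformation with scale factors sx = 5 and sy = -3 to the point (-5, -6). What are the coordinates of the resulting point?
(-25, 18)

Scaling matrix:
[[5, 0], [0, -3]]
Result: (-5 × 5, -6 × -3) = (-25, 18)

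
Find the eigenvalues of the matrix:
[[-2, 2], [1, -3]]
λ = -4 and λ = -1

Characteristic equation: det(A - λI) = 0
λ² - (trace)λ + (det) = 0
λ² - (-5)λ + (4) = 0
λ² + 5λ + 4 = 0
Solving: λ = -4, -1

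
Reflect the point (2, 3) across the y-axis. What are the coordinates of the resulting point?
(-2, 3)

Reflection across y-axis: (2, 3) → (-2, 3)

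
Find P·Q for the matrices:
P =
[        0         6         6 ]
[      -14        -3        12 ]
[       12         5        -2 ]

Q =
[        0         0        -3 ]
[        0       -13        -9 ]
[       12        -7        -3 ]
PQ =
[       72      -120       -72 ]
[      144       -45        33 ]
[      -24       -51       -75 ]

Matrix multiplication: (PQ)[i][j] = sum over k of P[i][k] * Q[k][j].
  (PQ)[0][0] = (0)*(0) + (6)*(0) + (6)*(12) = 72
  (PQ)[0][1] = (0)*(0) + (6)*(-13) + (6)*(-7) = -120
  (PQ)[0][2] = (0)*(-3) + (6)*(-9) + (6)*(-3) = -72
  (PQ)[1][0] = (-14)*(0) + (-3)*(0) + (12)*(12) = 144
  (PQ)[1][1] = (-14)*(0) + (-3)*(-13) + (12)*(-7) = -45
  (PQ)[1][2] = (-14)*(-3) + (-3)*(-9) + (12)*(-3) = 33
  (PQ)[2][0] = (12)*(0) + (5)*(0) + (-2)*(12) = -24
  (PQ)[2][1] = (12)*(0) + (5)*(-13) + (-2)*(-7) = -51
  (PQ)[2][2] = (12)*(-3) + (5)*(-9) + (-2)*(-3) = -75
PQ =
[       72      -120       -72 ]
[      144       -45        33 ]
[      -24       -51       -75 ]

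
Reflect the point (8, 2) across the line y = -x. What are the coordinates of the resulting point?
(-2, -8)

Reflection across line y = -x: (8, 2) → (-2, -8)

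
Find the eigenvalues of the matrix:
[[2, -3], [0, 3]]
λ = 2 and λ = 3

Characteristic equation: det(A - λI) = 0
λ² - (trace)λ + (det) = 0
λ² - (5)λ + (6) = 0
λ² - 5λ + 6 = 0
Solving: λ = 2, 3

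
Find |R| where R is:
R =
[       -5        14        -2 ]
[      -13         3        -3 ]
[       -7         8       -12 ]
det(R) = -1664

Expand along row 0 (cofactor expansion): det(R) = a*(e*i - f*h) - b*(d*i - f*g) + c*(d*h - e*g), where the 3×3 is [[a, b, c], [d, e, f], [g, h, i]].
Minor M_00 = (3)*(-12) - (-3)*(8) = -36 + 24 = -12.
Minor M_01 = (-13)*(-12) - (-3)*(-7) = 156 - 21 = 135.
Minor M_02 = (-13)*(8) - (3)*(-7) = -104 + 21 = -83.
det(R) = (-5)*(-12) - (14)*(135) + (-2)*(-83) = 60 - 1890 + 166 = -1664.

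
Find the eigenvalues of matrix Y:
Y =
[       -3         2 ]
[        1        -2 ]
λ = -4, -1

Solve det(Y - λI) = 0. For a 2×2 matrix the characteristic equation is λ² - (trace)λ + det = 0.
trace(Y) = a + d = -3 - 2 = -5.
det(Y) = a*d - b*c = (-3)*(-2) - (2)*(1) = 6 - 2 = 4.
Characteristic equation: λ² - (-5)λ + (4) = 0.
Discriminant = (-5)² - 4*(4) = 25 - 16 = 9.
λ = (-5 ± √9) / 2 = (-5 ± 3) / 2 = -4, -1.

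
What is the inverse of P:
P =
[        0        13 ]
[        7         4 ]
det(P) = -91
P⁻¹ =
[    -4/91       1/7 ]
[     1/13         0 ]

For a 2×2 matrix P = [[a, b], [c, d]] with det(P) ≠ 0, P⁻¹ = (1/det(P)) * [[d, -b], [-c, a]].
det(P) = (0)*(4) - (13)*(7) = 0 - 91 = -91.
P⁻¹ = (1/-91) * [[4, -13], [-7, 0]].
Dividing each entry by -91 and reducing:
P⁻¹ =
[    -4/91       1/7 ]
[     1/13         0 ]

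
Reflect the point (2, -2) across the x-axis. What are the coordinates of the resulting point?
(2, 2)

Reflection across x-axis: (2, -2) → (2, 2)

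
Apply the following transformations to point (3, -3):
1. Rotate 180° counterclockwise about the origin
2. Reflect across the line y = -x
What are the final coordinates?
(-3, 3)

Step 1: Rotate 180° → (-3, 3)
Step 2: Reflect across the line y = -x → (-3, 3)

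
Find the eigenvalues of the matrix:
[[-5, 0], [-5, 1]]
λ = -5 and λ = 1

Characteristic equation: det(A - λI) = 0
λ² - (trace)λ + (det) = 0
λ² - (-4)λ + (-5) = 0
λ² + 4λ - 5 = 0
Solving: λ = -5, 1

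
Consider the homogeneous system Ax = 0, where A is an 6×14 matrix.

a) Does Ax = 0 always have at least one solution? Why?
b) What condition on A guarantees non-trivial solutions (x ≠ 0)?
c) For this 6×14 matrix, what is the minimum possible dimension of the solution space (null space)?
a) Yes, x = 0 is always a solution. b) When A has linearly dependent columns (rank < n). c) Minimum nullity = 8.

a) x = 0 satisfies A·0 = 0, so the zero vector is always a solution.
b) Non-trivial solutions exist iff the columns of A are linearly dependent, equivalently rank(A) < n (the number of columns).
c) By rank-nullity, rank(A) + nullity(A) = n = 14. Since A has only 6 rows, rank(A) ≤ 6, so nullity(A) ≥ 14 - 6 = 8.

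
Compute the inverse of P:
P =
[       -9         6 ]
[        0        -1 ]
det(P) = 9
P⁻¹ =
[     -1/9      -2/3 ]
[        0        -1 ]

For a 2×2 matrix P = [[a, b], [c, d]] with det(P) ≠ 0, P⁻¹ = (1/det(P)) * [[d, -b], [-c, a]].
det(P) = (-9)*(-1) - (6)*(0) = 9 - 0 = 9.
P⁻¹ = (1/9) * [[-1, -6], [0, -9]].
Dividing each entry by 9 and reducing:
P⁻¹ =
[     -1/9      -2/3 ]
[        0        -1 ]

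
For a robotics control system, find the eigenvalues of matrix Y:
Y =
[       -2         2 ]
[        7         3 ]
λ = -4, 5

Solve det(Y - λI) = 0. For a 2×2 matrix the characteristic equation is λ² - (trace)λ + det = 0.
trace(Y) = a + d = -2 + 3 = 1.
det(Y) = a*d - b*c = (-2)*(3) - (2)*(7) = -6 - 14 = -20.
Characteristic equation: λ² - (1)λ + (-20) = 0.
Discriminant = (1)² - 4*(-20) = 1 + 80 = 81.
λ = (1 ± √81) / 2 = (1 ± 9) / 2 = -4, 5.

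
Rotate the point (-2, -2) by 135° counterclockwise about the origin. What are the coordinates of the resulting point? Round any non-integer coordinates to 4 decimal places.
(2.8284, 0.0000)

Rotation matrix R(θ) = [[cos θ, -sin θ], [sin θ, cos θ]]; for θ = 135°:
R = [[-√2/2, -√2/2], [√2/2, -√2/2]]
Result: R × [-2, -2]ᵀ = [-√2/2·-2 + (-√2/2)·-2, √2/2·-2 + (-√2/2)·-2]ᵀ = (2.8284, 0.0000)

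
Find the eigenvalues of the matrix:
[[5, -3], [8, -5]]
λ = -1 and λ = 1

Characteristic equation: det(A - λI) = 0
λ² - (trace)λ + (det) = 0
λ² - (0)λ + (-1) = 0
λ² - 0λ - 1 = 0
Solving: λ = -1, 1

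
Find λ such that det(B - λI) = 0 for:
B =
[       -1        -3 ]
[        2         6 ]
λ = 0, 5

Solve det(B - λI) = 0. For a 2×2 matrix the characteristic equation is λ² - (trace)λ + det = 0.
trace(B) = a + d = -1 + 6 = 5.
det(B) = a*d - b*c = (-1)*(6) - (-3)*(2) = -6 + 6 = 0.
Characteristic equation: λ² - (5)λ + (0) = 0.
Discriminant = (5)² - 4*(0) = 25 - 0 = 25.
λ = (5 ± √25) / 2 = (5 ± 5) / 2 = 0, 5.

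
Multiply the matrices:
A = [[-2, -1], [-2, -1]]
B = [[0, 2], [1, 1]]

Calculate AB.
[[-1, -5], [-1, -5]]

Each entry (i,j) of AB = sum over k of A[i][k]*B[k][j].
(AB)[0][0] = (-2)*(0) + (-1)*(1) = -1
(AB)[0][1] = (-2)*(2) + (-1)*(1) = -5
(AB)[1][0] = (-2)*(0) + (-1)*(1) = -1
(AB)[1][1] = (-2)*(2) + (-1)*(1) = -5
AB = [[-1, -5], [-1, -5]]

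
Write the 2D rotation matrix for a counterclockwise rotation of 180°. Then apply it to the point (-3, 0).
R = [[-1, 0], [0, -1]]; R·(-3, 0) = (3, 0)

Rotation matrix formula: R(θ) = [[cos θ, -sin θ], [sin θ, cos θ]]
For θ = 180°:
cos(180°) = -1
sin(180°) = 0
R = [[-1, 0], [0, -1]]
Apply to (-3, 0): [-1·-3 + (0)·0, 0·-3 + -1·0] = (3, 0)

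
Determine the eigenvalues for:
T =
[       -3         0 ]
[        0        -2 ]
λ = -3, -2

Solve det(T - λI) = 0. For a 2×2 matrix the characteristic equation is λ² - (trace)λ + det = 0.
trace(T) = a + d = -3 - 2 = -5.
det(T) = a*d - b*c = (-3)*(-2) - (0)*(0) = 6 - 0 = 6.
Characteristic equation: λ² - (-5)λ + (6) = 0.
Discriminant = (-5)² - 4*(6) = 25 - 24 = 1.
λ = (-5 ± √1) / 2 = (-5 ± 1) / 2 = -3, -2.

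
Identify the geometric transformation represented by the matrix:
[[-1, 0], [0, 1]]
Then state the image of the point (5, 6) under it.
reflection across the y-axis; image of (5, 6) is (-5, 6)

This is a symmetric orthogonal matrix with determinant -1, which characterizes a reflection in ℝ².
The matrix [[-1, 0], [0, 1]] represents: reflection across the y-axis.
Applying it to (5, 6): [-1·5 + 0·6, 0·5 + 1·6] = (-5, 6).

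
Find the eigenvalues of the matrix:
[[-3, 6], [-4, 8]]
λ = 0 and λ = 5

Characteristic equation: det(A - λI) = 0
λ² - (trace)λ + (det) = 0
λ² - (5)λ + (0) = 0
λ² - 5λ + 0 = 0
Solving: λ = 0, 5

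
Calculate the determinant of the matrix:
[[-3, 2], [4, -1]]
-5

For a 2×2 matrix [[a, b], [c, d]], det = ad - bc
det = (-3)(-1) - (2)(4) = 3 - 8 = -5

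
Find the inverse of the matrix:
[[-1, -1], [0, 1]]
[[-1, -1], [0, 1]]

For [[a,b],[c,d]], inverse = (1/det)·[[d,-b],[-c,a]]
det = -1·1 - -1·0 = -1
Inverse = (1/-1)·[[1, 1], [0, -1]]
        = [[-1, -1], [0, 1]]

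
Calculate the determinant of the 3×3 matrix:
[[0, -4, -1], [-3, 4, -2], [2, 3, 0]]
33

Expansion along first row:
det = 0·det([[4,-2],[3,0]]) - -4·det([[-3,-2],[2,0]]) + -1·det([[-3,4],[2,3]])
    = 0·(4·0 - -2·3) - -4·(-3·0 - -2·2) + -1·(-3·3 - 4·2)
    = 0·6 - -4·4 + -1·-17
    = 0 + 16 + 17 = 33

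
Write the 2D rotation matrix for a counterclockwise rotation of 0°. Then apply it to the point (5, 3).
R = [[1, 0], [0, 1]]; R·(5, 3) = (5, 3)

Rotation matrix formula: R(θ) = [[cos θ, -sin θ], [sin θ, cos θ]]
For θ = 0°:
cos(0°) = 1
sin(0°) = 0
R = [[1, 0], [0, 1]]
Apply to (5, 3): [1·5 + (0)·3, 0·5 + 1·3] = (5, 3)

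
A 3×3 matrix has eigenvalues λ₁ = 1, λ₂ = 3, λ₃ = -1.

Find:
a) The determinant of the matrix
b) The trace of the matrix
det = -3, trace = 3

Two standard eigenvalue identities:
- det(A) equals the product of the eigenvalues (counted with multiplicity).
- trace(A) equals the sum of the eigenvalues.
det(A) = (1)*(3)*(-1) = -3.
trace(A) = 1 + 3 - 1 = 3.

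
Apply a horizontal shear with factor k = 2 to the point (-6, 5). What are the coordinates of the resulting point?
(4, 5)

Shear matrix for horizontal shear with factor k = 2:
[[1, 2], [0, 1]]
Result: (-6, 5) → (4, 5)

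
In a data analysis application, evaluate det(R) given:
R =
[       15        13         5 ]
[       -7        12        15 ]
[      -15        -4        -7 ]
det(R) = -2882

Expand along row 0 (cofactor expansion): det(R) = a*(e*i - f*h) - b*(d*i - f*g) + c*(d*h - e*g), where the 3×3 is [[a, b, c], [d, e, f], [g, h, i]].
Minor M_00 = (12)*(-7) - (15)*(-4) = -84 + 60 = -24.
Minor M_01 = (-7)*(-7) - (15)*(-15) = 49 + 225 = 274.
Minor M_02 = (-7)*(-4) - (12)*(-15) = 28 + 180 = 208.
det(R) = (15)*(-24) - (13)*(274) + (5)*(208) = -360 - 3562 + 1040 = -2882.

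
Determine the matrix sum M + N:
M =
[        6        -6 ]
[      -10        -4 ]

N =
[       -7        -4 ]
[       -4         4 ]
M + N =
[       -1       -10 ]
[      -14         0 ]

Matrix addition is elementwise: (M+N)[i][j] = M[i][j] + N[i][j].
  (M+N)[0][0] = (6) + (-7) = -1
  (M+N)[0][1] = (-6) + (-4) = -10
  (M+N)[1][0] = (-10) + (-4) = -14
  (M+N)[1][1] = (-4) + (4) = 0
M + N =
[       -1       -10 ]
[      -14         0 ]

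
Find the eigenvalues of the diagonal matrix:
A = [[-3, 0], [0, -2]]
λ₁ = -3, λ₂ = -2

The characteristic polynomial of A is det(A - λI) = (-3 - λ)(-2 - λ) = 0.
The roots are λ = -3 and λ = -2, so the eigenvalues are the diagonal entries.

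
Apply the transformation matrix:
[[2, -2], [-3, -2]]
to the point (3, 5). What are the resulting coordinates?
(-4, -19)

Matrix multiplication:
[[2, -2], [-3, -2]] × [3, 5]ᵀ
= [2×3 + -2×5, -3×3 + -2×5]ᵀ
= [-4.0000, -19.0000]ᵀ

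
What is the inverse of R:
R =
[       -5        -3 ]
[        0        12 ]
det(R) = -60
R⁻¹ =
[     -1/5     -1/20 ]
[        0      1/12 ]

For a 2×2 matrix R = [[a, b], [c, d]] with det(R) ≠ 0, R⁻¹ = (1/det(R)) * [[d, -b], [-c, a]].
det(R) = (-5)*(12) - (-3)*(0) = -60 - 0 = -60.
R⁻¹ = (1/-60) * [[12, 3], [0, -5]].
Dividing each entry by -60 and reducing:
R⁻¹ =
[     -1/5     -1/20 ]
[        0      1/12 ]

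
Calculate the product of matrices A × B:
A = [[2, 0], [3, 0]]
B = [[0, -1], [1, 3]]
[[0, -2], [0, -3]]

Matrix multiplication:
C[0][0] = 2×0 + 0×1 = 0
C[0][1] = 2×-1 + 0×3 = -2
C[1][0] = 3×0 + 0×1 = 0
C[1][1] = 3×-1 + 0×3 = -3
Result: [[0, -2], [0, -3]]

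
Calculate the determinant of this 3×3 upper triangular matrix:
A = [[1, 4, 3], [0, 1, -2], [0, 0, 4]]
4

The determinant of a triangular matrix is the product of its diagonal entries (the off-diagonal entries above the diagonal do not affect it).
det(A) = (1) * (1) * (4) = 4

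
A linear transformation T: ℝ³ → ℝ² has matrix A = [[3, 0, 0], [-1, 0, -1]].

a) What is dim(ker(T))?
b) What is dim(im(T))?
dim(ker) = 1, dim(im) = 2

The two rows are not scalar multiples of one another (no single k satisfies row 2 = k × row 1), so they are linearly independent.
Thus rank(A) = 2.
dim(im(T)) = rank(A) = 2.
By the rank-nullity theorem applied to T: ℝ³ → ℝ², rank(A) + nullity(A) = 3 (the domain dimension), so dim(ker(T)) = 3 - 2 = 1.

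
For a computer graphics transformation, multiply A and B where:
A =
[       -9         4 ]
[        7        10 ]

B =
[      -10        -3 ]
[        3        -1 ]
AB =
[      102        23 ]
[      -40       -31 ]

Matrix multiplication: (AB)[i][j] = sum over k of A[i][k] * B[k][j].
  (AB)[0][0] = (-9)*(-10) + (4)*(3) = 102
  (AB)[0][1] = (-9)*(-3) + (4)*(-1) = 23
  (AB)[1][0] = (7)*(-10) + (10)*(3) = -40
  (AB)[1][1] = (7)*(-3) + (10)*(-1) = -31
AB =
[      102        23 ]
[      -40       -31 ]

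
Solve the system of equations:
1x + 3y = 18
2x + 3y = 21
x = 3, y = 5

Use elimination (row reduction):
Equation 1: 1x + 3y = 18.
Equation 2: 2x + 3y = 21.
Multiply Eq1 by 2 and Eq2 by 1: 2x + 6y = 36;  2x + 3y = 21.
Subtract: (-3)y = -15, so y = 5.
Back-substitute into Eq1: 1x + 3*(5) = 18, so x = 3.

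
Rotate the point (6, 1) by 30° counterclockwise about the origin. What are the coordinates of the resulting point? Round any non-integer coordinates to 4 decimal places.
(4.6962, 3.8660)

Rotation matrix R(θ) = [[cos θ, -sin θ], [sin θ, cos θ]]; for θ = 30°:
R = [[√3/2, -1/2], [1/2, √3/2]]
Result: R × [6, 1]ᵀ = [√3/2·6 + (-1/2)·1, 1/2·6 + (√3/2)·1]ᵀ = (4.6962, 3.8660)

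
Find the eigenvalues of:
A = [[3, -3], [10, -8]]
λ = -3, -2

Solve det(A - λI) = 0. For a 2×2 matrix this is λ² - (trace)λ + det = 0.
trace(A) = 3 - 8 = -5.
det(A) = (3)*(-8) - (-3)*(10) = -24 + 30 = 6.
Characteristic equation: λ² - (-5)λ + (6) = 0.
Discriminant: (-5)² - 4*(6) = 25 - 24 = 1.
Roots: λ = (-5 ± √1) / 2 = -3, -2.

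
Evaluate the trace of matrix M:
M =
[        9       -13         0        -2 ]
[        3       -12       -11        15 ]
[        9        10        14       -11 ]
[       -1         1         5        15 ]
tr(M) = 9 - 12 + 14 + 15 = 26

The trace of a square matrix is the sum of its diagonal entries.
Diagonal entries of M: M[0][0] = 9, M[1][1] = -12, M[2][2] = 14, M[3][3] = 15.
tr(M) = 9 - 12 + 14 + 15 = 26.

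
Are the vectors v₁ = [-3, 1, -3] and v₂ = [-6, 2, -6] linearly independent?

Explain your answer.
No, linearly dependent (v₂ = 2·v₁)

Check whether there is a scalar k with v₂ = k·v₁.
Comparing components, k = 2 satisfies 2·[-3, 1, -3] = [-6, 2, -6].
Since v₂ is a scalar multiple of v₁, the two vectors are linearly dependent.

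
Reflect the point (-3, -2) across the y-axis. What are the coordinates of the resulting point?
(3, -2)

Reflection across y-axis: (-3, -2) → (3, -2)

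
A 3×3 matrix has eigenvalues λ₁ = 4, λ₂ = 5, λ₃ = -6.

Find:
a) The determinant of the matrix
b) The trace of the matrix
det = -120, trace = 3

Two standard eigenvalue identities:
- det(A) equals the product of the eigenvalues (counted with multiplicity).
- trace(A) equals the sum of the eigenvalues.
det(A) = (4)*(5)*(-6) = -120.
trace(A) = 4 + 5 - 6 = 3.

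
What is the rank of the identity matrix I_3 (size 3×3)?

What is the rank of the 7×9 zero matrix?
rank(I_3) = 3, rank(0) = 0

The identity I_3 has 3 columns that are the standard basis vectors e_1, …, e_3. These are linearly independent, so all 3 columns are pivots and rank(I_3) = 3.
The 7×9 zero matrix has every entry zero, so every row is the zero row and there are no pivots; rank(0) = 0.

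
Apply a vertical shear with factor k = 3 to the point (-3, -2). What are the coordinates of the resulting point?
(-3, -11)

Shear matrix for vertical shear with factor k = 3:
[[1, 0], [3, 1]]
Result: (-3, -2) → (-3, -11)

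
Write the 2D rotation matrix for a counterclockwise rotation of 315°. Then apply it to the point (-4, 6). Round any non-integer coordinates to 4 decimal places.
R = [[√2/2, √2/2], [-√2/2, √2/2]]; R·(-4, 6) = (1.4142, 7.0711)

Rotation matrix formula: R(θ) = [[cos θ, -sin θ], [sin θ, cos θ]]
For θ = 315°:
cos(315°) = √2/2
sin(315°) = -√2/2
R = [[√2/2, √2/2], [-√2/2, √2/2]]
Apply to (-4, 6): [√2/2·-4 + (√2/2)·6, -√2/2·-4 + √2/2·6] = (1.4142, 7.0711)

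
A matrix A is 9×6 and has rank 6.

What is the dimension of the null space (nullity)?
0

The rank-nullity theorem for an m×n matrix states:
rank(A) + nullity(A) = n (the number of columns).
Here n = 6 and rank(A) = 6, so nullity(A) = 6 - 6 = 0.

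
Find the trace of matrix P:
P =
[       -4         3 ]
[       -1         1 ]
tr(P) = -4 + 1 = -3

The trace of a square matrix is the sum of its diagonal entries.
Diagonal entries of P: P[0][0] = -4, P[1][1] = 1.
tr(P) = -4 + 1 = -3.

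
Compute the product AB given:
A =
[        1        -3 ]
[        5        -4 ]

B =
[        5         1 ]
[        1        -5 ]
AB =
[        2        16 ]
[       21        25 ]

Matrix multiplication: (AB)[i][j] = sum over k of A[i][k] * B[k][j].
  (AB)[0][0] = (1)*(5) + (-3)*(1) = 2
  (AB)[0][1] = (1)*(1) + (-3)*(-5) = 16
  (AB)[1][0] = (5)*(5) + (-4)*(1) = 21
  (AB)[1][1] = (5)*(1) + (-4)*(-5) = 25
AB =
[        2        16 ]
[       21        25 ]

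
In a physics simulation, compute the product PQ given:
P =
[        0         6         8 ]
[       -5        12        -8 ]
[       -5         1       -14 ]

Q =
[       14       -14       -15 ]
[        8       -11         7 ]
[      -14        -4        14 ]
PQ =
[      -64       -98       154 ]
[      138       -30        47 ]
[      134       115      -114 ]

Matrix multiplication: (PQ)[i][j] = sum over k of P[i][k] * Q[k][j].
  (PQ)[0][0] = (0)*(14) + (6)*(8) + (8)*(-14) = -64
  (PQ)[0][1] = (0)*(-14) + (6)*(-11) + (8)*(-4) = -98
  (PQ)[0][2] = (0)*(-15) + (6)*(7) + (8)*(14) = 154
  (PQ)[1][0] = (-5)*(14) + (12)*(8) + (-8)*(-14) = 138
  (PQ)[1][1] = (-5)*(-14) + (12)*(-11) + (-8)*(-4) = -30
  (PQ)[1][2] = (-5)*(-15) + (12)*(7) + (-8)*(14) = 47
  (PQ)[2][0] = (-5)*(14) + (1)*(8) + (-14)*(-14) = 134
  (PQ)[2][1] = (-5)*(-14) + (1)*(-11) + (-14)*(-4) = 115
  (PQ)[2][2] = (-5)*(-15) + (1)*(7) + (-14)*(14) = -114
PQ =
[      -64       -98       154 ]
[      138       -30        47 ]
[      134       115      -114 ]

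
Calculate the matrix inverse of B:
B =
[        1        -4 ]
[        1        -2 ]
det(B) = 2
B⁻¹ =
[       -1         2 ]
[     -1/2       1/2 ]

For a 2×2 matrix B = [[a, b], [c, d]] with det(B) ≠ 0, B⁻¹ = (1/det(B)) * [[d, -b], [-c, a]].
det(B) = (1)*(-2) - (-4)*(1) = -2 + 4 = 2.
B⁻¹ = (1/2) * [[-2, 4], [-1, 1]].
Dividing each entry by 2 and reducing:
B⁻¹ =
[       -1         2 ]
[     -1/2       1/2 ]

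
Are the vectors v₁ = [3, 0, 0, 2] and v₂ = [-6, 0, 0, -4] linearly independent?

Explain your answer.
No, linearly dependent (v₂ = -2·v₁)

Check whether there is a scalar k with v₂ = k·v₁.
Comparing components, k = -2 satisfies -2·[3, 0, 0, 2] = [-6, 0, 0, -4].
Since v₂ is a scalar multiple of v₁, the two vectors are linearly dependent.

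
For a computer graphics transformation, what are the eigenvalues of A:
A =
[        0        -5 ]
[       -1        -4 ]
λ = -5, 1

Solve det(A - λI) = 0. For a 2×2 matrix the characteristic equation is λ² - (trace)λ + det = 0.
trace(A) = a + d = 0 - 4 = -4.
det(A) = a*d - b*c = (0)*(-4) - (-5)*(-1) = 0 - 5 = -5.
Characteristic equation: λ² - (-4)λ + (-5) = 0.
Discriminant = (-4)² - 4*(-5) = 16 + 20 = 36.
λ = (-4 ± √36) / 2 = (-4 ± 6) / 2 = -5, 1.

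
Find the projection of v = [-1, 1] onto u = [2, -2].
[-1, 1]

The projection of v onto u is proj_u(v) = ((v·u) / (u·u)) · u.
v·u = (-1)*(2) + (1)*(-2) = -4.
u·u = (2)*(2) + (-2)*(-2) = 8.
coefficient = -4 / 8 = -1/2.
proj_u(v) = -1/2 · [2, -2] = [-1, 1].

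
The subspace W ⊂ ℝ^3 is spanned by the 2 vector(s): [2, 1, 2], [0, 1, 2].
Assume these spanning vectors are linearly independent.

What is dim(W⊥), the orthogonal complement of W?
dim(W⊥) = 1

For any subspace W of ℝ^n, dim(W) + dim(W⊥) = n (the whole-space dimension).
Here the given 2 vectors are linearly independent, so dim(W) = 2.
Thus dim(W⊥) = n - dim(W) = 3 - 2 = 1.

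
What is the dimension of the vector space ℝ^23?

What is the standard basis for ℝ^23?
Dimension = 23; standard basis = {e_1, e_2, e_3, …, e_23}

ℝ^23 is the space of 23-tuples of real numbers; its dimension is 23.
The standard basis consists of 23 vectors: e_1, e_2, e_3, …, e_23, where e_i is the vector with 1 in position i and 0 elsewhere.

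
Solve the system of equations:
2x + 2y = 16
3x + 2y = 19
x = 3, y = 5

Use elimination (row reduction):
Equation 1: 2x + 2y = 16.
Equation 2: 3x + 2y = 19.
Multiply Eq1 by 3 and Eq2 by 2: 6x + 6y = 48;  6x + 4y = 38.
Subtract: (-2)y = -10, so y = 5.
Back-substitute into Eq1: 2x + 2*(5) = 16, so x = 3.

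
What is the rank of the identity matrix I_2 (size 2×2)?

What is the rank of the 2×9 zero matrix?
rank(I_2) = 2, rank(0) = 0

The identity I_2 has 2 columns that are the standard basis vectors e_1, …, e_2. These are linearly independent, so all 2 columns are pivots and rank(I_2) = 2.
The 2×9 zero matrix has every entry zero, so every row is the zero row and there are no pivots; rank(0) = 0.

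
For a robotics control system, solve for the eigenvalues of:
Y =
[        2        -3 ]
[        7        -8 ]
λ = -5, -1

Solve det(Y - λI) = 0. For a 2×2 matrix the characteristic equation is λ² - (trace)λ + det = 0.
trace(Y) = a + d = 2 - 8 = -6.
det(Y) = a*d - b*c = (2)*(-8) - (-3)*(7) = -16 + 21 = 5.
Characteristic equation: λ² - (-6)λ + (5) = 0.
Discriminant = (-6)² - 4*(5) = 36 - 20 = 16.
λ = (-6 ± √16) / 2 = (-6 ± 4) / 2 = -5, -1.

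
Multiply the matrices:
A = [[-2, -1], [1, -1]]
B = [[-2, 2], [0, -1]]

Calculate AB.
[[4, -3], [-2, 3]]

Each entry (i,j) of AB = sum over k of A[i][k]*B[k][j].
(AB)[0][0] = (-2)*(-2) + (-1)*(0) = 4
(AB)[0][1] = (-2)*(2) + (-1)*(-1) = -3
(AB)[1][0] = (1)*(-2) + (-1)*(0) = -2
(AB)[1][1] = (1)*(2) + (-1)*(-1) = 3
AB = [[4, -3], [-2, 3]]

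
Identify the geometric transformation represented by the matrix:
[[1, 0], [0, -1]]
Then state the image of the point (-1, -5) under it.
reflection across the x-axis; image of (-1, -5) is (-1, 5)

This is a symmetric orthogonal matrix with determinant -1, which characterizes a reflection in ℝ².
The matrix [[1, 0], [0, -1]] represents: reflection across the x-axis.
Applying it to (-1, -5): [1·-1 + 0·-5, 0·-1 + -1·-5] = (-1, 5).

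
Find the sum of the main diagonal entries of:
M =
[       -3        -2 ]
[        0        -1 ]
tr(M) = -3 - 1 = -4

The trace of a square matrix is the sum of its diagonal entries.
Diagonal entries of M: M[0][0] = -3, M[1][1] = -1.
tr(M) = -3 - 1 = -4.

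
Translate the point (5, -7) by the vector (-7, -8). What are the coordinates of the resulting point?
(-2, -15)

Translation by (-7, -8):
x' = 5 + -7 = -2
y' = -7 + -8 = -15
Homogeneous matrix: [[1, 0, -7], [0, 1, -8], [0, 0, 1]]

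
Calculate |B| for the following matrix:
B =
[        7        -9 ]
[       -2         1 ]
det(B) = -11

For a 2×2 matrix [[a, b], [c, d]], det = a*d - b*c.
det(B) = (7)*(1) - (-9)*(-2) = 7 - 18 = -11.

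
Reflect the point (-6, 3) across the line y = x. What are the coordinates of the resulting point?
(3, -6)

Reflection across line y = x: (-6, 3) → (3, -6)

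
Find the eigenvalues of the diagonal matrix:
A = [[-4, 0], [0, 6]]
λ₁ = -4, λ₂ = 6

The characteristic polynomial of A is det(A - λI) = (-4 - λ)(6 - λ) = 0.
The roots are λ = -4 and λ = 6, so the eigenvalues are the diagonal entries.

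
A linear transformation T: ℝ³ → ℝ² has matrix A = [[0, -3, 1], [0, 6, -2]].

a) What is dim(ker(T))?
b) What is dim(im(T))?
dim(ker) = 2, dim(im) = 1

Observe that row 2 = -2 × row 1 (so the rows are linearly dependent).
Thus rank(A) = 1 (only one linearly independent row).
dim(im(T)) = rank(A) = 1.
By the rank-nullity theorem applied to T: ℝ³ → ℝ², rank(A) + nullity(A) = 3 (the domain dimension), so dim(ker(T)) = 3 - 1 = 2.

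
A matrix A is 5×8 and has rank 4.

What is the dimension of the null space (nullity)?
4

The rank-nullity theorem for an m×n matrix states:
rank(A) + nullity(A) = n (the number of columns).
Here n = 8 and rank(A) = 4, so nullity(A) = 8 - 4 = 4.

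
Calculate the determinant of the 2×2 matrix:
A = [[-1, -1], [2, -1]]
3

For A = [[a, b], [c, d]], det(A) = a*d - b*c.
det(A) = (-1)*(-1) - (-1)*(2) = 1 - -2 = 3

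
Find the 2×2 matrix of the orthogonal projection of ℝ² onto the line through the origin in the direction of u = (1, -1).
[[1/2, -1/2], [-1/2, 1/2]]

The orthogonal projection onto the line spanned by a nonzero vector u = (a, b) has matrix P = (u uᵀ) / (uᵀ u) = (1/(a² + b²)) · [[a², ab], [ab, b²]].
Here u = (1, -1), so a² + b² = 1 + 1 = 2.
P = (1/2) · [[1, -1], [-1, 1]] = [[1/2, -1/2], [-1/2, 1/2]].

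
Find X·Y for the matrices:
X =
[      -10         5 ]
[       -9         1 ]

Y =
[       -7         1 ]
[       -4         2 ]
XY =
[       50         0 ]
[       59        -7 ]

Matrix multiplication: (XY)[i][j] = sum over k of X[i][k] * Y[k][j].
  (XY)[0][0] = (-10)*(-7) + (5)*(-4) = 50
  (XY)[0][1] = (-10)*(1) + (5)*(2) = 0
  (XY)[1][0] = (-9)*(-7) + (1)*(-4) = 59
  (XY)[1][1] = (-9)*(1) + (1)*(2) = -7
XY =
[       50         0 ]
[       59        -7 ]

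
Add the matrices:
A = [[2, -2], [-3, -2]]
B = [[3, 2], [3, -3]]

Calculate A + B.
[[5, 0], [0, -5]]

Add corresponding elements:
(2)+(3)=5
(-2)+(2)=0
(-3)+(3)=0
(-2)+(-3)=-5
A + B = [[5, 0], [0, -5]]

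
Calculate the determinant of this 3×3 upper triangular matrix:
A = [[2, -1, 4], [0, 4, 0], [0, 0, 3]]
24

The determinant of a triangular matrix is the product of its diagonal entries (the off-diagonal entries above the diagonal do not affect it).
det(A) = (2) * (4) * (3) = 24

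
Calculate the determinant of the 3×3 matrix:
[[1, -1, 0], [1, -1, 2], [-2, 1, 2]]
2

Expansion along first row:
det = 1·det([[-1,2],[1,2]]) - -1·det([[1,2],[-2,2]]) + 0·det([[1,-1],[-2,1]])
    = 1·(-1·2 - 2·1) - -1·(1·2 - 2·-2) + 0·(1·1 - -1·-2)
    = 1·-4 - -1·6 + 0·-1
    = -4 + 6 + 0 = 2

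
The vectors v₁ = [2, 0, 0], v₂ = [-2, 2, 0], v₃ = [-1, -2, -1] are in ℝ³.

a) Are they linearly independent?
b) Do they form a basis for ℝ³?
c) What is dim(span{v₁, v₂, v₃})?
Yes independent, yes basis, dim = 3

Stack v₁, v₂, v₃ as rows of a 3×3 matrix.
[[2, 0, 0]; [-2, 2, 0]; [-1, -2, -1]] is already lower triangular with nonzero diagonal entries (2, 2, -1), so its determinant is the product of the diagonal entries, det = (2)·(2)·(-1) = -4 ≠ 0, and the rows are linearly independent.
Three linearly independent vectors in ℝ³ form a basis for ℝ³, so dim(span{v₁,v₂,v₃}) = 3.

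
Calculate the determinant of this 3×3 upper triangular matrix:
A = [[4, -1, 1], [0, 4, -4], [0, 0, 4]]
64

The determinant of a triangular matrix is the product of its diagonal entries (the off-diagonal entries above the diagonal do not affect it).
det(A) = (4) * (4) * (4) = 64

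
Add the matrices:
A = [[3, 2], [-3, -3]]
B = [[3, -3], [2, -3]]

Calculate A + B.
[[6, -1], [-1, -6]]

Add corresponding elements:
(3)+(3)=6
(2)+(-3)=-1
(-3)+(2)=-1
(-3)+(-3)=-6
A + B = [[6, -1], [-1, -6]]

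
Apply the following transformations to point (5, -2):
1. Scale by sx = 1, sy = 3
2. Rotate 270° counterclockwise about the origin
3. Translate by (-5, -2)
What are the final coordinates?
(-11, -7)

Step 1: Scale → (5, -6)
Step 2: Rotate 270° → (-6, -5)
Step 3: Translate → (-11, -7)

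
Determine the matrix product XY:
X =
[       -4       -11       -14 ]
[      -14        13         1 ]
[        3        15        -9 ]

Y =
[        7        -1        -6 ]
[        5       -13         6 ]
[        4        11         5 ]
XY =
[     -139        -7      -112 ]
[      -29      -144       167 ]
[       60      -297        27 ]

Matrix multiplication: (XY)[i][j] = sum over k of X[i][k] * Y[k][j].
  (XY)[0][0] = (-4)*(7) + (-11)*(5) + (-14)*(4) = -139
  (XY)[0][1] = (-4)*(-1) + (-11)*(-13) + (-14)*(11) = -7
  (XY)[0][2] = (-4)*(-6) + (-11)*(6) + (-14)*(5) = -112
  (XY)[1][0] = (-14)*(7) + (13)*(5) + (1)*(4) = -29
  (XY)[1][1] = (-14)*(-1) + (13)*(-13) + (1)*(11) = -144
  (XY)[1][2] = (-14)*(-6) + (13)*(6) + (1)*(5) = 167
  (XY)[2][0] = (3)*(7) + (15)*(5) + (-9)*(4) = 60
  (XY)[2][1] = (3)*(-1) + (15)*(-13) + (-9)*(11) = -297
  (XY)[2][2] = (3)*(-6) + (15)*(6) + (-9)*(5) = 27
XY =
[     -139        -7      -112 ]
[      -29      -144       167 ]
[       60      -297        27 ]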